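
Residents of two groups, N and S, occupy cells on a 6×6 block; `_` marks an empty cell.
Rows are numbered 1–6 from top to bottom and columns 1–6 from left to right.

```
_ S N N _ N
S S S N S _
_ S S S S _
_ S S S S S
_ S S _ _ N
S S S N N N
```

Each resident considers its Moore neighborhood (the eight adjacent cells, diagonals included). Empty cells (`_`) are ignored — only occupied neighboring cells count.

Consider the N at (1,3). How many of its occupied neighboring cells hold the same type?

Occupied neighbors of (1,3): (1,2)=S, (1,4)=N, (2,2)=S, (2,3)=S, (2,4)=N.
Same type (N): 2 of 5.

2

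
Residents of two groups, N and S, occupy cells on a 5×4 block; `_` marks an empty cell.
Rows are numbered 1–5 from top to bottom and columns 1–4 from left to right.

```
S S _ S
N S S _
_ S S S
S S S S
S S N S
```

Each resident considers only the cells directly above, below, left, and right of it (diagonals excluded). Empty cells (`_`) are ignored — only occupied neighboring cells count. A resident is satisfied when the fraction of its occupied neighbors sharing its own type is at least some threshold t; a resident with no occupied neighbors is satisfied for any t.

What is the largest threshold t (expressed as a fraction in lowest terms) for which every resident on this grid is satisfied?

(1,1)S 1/2
(1,2)S 2/2
(1,4)S — no occupied neighbors
(2,1)N 0/2
(2,2)S 3/4
(2,3)S 2/2
(3,2)S 3/3
(3,3)S 4/4
(3,4)S 2/2
(4,1)S 2/2
(4,2)S 4/4
(4,3)S 3/4
(4,4)S 3/3
(5,1)S 2/2
(5,2)S 2/3
(5,3)N 0/3
(5,4)S 1/2
The smallest same-type fraction is 0/2 at (2,1), which reduces to 0/1. Any threshold above that leaves this resident unsatisfied.

0/1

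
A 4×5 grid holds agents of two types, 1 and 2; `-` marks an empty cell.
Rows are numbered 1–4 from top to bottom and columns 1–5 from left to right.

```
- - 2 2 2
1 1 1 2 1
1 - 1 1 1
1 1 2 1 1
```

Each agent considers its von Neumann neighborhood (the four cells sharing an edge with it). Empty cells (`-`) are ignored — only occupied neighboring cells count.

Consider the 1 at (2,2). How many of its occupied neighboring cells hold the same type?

2

Occupied neighbors of (2,2): (2,1)=1, (2,3)=1.
Same type (1): 2 of 2.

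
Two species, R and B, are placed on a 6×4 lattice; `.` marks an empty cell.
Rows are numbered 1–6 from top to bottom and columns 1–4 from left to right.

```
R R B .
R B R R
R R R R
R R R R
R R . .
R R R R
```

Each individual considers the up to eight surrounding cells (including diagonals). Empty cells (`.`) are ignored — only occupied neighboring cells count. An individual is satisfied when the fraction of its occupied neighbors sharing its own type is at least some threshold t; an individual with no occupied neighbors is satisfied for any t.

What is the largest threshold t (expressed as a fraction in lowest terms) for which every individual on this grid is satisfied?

1/8

(1,1)R 2/3
(1,2)R 3/5
(1,3)B 1/4
(2,1)R 4/5
(2,2)B 1/8
(2,3)R 5/7
(2,4)R 3/4
(3,1)R 4/5
(3,2)R 7/8
(3,3)R 7/8
(3,4)R 5/5
(4,1)R 5/5
(4,2)R 7/7
(4,3)R 6/6
(4,4)R 3/3
(5,1)R 5/5
(5,2)R 7/7
(6,1)R 3/3
(6,2)R 4/4
(6,3)R 3/3
(6,4)R 1/1
The smallest same-type fraction is 1/8 at (2,2), which reduces to 1/8. Any threshold above that leaves this individual unsatisfied.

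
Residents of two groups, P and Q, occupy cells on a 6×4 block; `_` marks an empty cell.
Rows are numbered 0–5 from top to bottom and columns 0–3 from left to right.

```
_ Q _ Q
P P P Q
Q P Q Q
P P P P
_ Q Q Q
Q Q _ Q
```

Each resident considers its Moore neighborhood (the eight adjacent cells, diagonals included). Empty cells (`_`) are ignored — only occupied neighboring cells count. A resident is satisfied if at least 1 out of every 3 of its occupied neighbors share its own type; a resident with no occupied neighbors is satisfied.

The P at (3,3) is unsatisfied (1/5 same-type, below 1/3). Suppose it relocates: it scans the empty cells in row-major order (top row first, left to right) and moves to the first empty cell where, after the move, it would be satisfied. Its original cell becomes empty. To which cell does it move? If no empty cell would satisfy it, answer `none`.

Vacating (3,3). Empty cells in order:
  (0,0): 2/3 same-type → satisfied — stop here.

(0,0)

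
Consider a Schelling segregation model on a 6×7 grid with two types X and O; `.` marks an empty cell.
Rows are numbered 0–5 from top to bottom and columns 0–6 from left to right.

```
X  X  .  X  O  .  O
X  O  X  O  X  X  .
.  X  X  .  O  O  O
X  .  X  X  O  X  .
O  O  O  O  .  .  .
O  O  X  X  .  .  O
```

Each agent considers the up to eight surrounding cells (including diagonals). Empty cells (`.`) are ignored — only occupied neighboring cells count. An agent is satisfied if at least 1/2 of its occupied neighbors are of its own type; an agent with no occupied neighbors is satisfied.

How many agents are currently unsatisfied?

15

(0,0)X 2/3 ok
(0,1)X 3/4 ok
(0,3)X 2/4 ok
(0,4)O 1/4 unhappy
(0,6)O 0/1 unhappy
(1,0)X 3/4 ok
(1,1)O 0/6 unhappy
(1,2)X 4/6 ok
(1,3)O 2/6 unhappy
(1,4)X 2/6 unhappy
(1,5)X 1/6 unhappy
(2,1)X 5/6 ok
(2,2)X 4/6 ok
(2,4)O 3/7 unhappy
(2,5)O 3/6 ok
(2,6)O 1/3 unhappy
(3,0)X 1/3 unhappy
(3,2)X 3/6 ok
(3,3)X 2/6 unhappy
(3,4)O 3/5 ok
(3,5)X 0/4 unhappy
(4,0)O 3/4 ok
(4,1)O 4/7 ok
(4,2)O 3/7 unhappy
(4,3)O 2/6 unhappy
(5,0)O 3/3 ok
(5,1)O 4/5 ok
(5,2)X 1/5 unhappy
(5,3)X 1/3 unhappy
(5,6)O 0/0 ok
Unsatisfied: (0,4), (0,6), (1,1), (1,3), (1,4), (1,5), (2,4), (2,6), (3,0), (3,3), (3,5), (4,2), (4,3), (5,2), (5,3) — 15 in total.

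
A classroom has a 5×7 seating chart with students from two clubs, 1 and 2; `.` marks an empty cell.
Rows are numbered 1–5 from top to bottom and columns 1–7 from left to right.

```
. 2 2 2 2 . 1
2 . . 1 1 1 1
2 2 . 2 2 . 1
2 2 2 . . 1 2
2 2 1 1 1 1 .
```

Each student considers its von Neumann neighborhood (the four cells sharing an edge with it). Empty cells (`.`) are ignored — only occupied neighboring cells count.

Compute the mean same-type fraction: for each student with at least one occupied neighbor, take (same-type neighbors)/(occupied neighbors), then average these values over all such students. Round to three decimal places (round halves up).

0.750

(1,2)2 1/1
(1,3)2 2/2
(1,4)2 2/3
(1,5)2 1/2
(1,7)1 1/1
(2,1)2 1/1
(2,4)1 1/3
(2,5)1 2/4
(2,6)1 2/2
(2,7)1 3/3
(3,1)2 3/3
(3,2)2 2/2
(3,4)2 1/2
(3,5)2 1/2
(3,7)1 1/2
(4,1)2 3/3
(4,2)2 4/4
(4,3)2 1/2
(4,6)1 1/2
(4,7)2 0/2
(5,1)2 2/2
(5,2)2 2/3
(5,3)1 1/3
(5,4)1 2/2
(5,5)1 2/2
(5,6)1 2/2
Sum over 26 students: 1/1 + 2/2 + 2/3 + 1/2 + 1/1 + 1/1 + 1/3 + 2/4 + 2/2 + 3/3 + 3/3 + 2/2 + 1/2 + 1/2 + 1/2 + 3/3 + 4/4 + 1/2 + 1/2 + 0/2 + 2/2 + 2/3 + 1/3 + 2/2 + 2/2 + 2/2 = 39/2; mean = 39/2 ÷ 26 = 3/4 = 0.75 → 0.750.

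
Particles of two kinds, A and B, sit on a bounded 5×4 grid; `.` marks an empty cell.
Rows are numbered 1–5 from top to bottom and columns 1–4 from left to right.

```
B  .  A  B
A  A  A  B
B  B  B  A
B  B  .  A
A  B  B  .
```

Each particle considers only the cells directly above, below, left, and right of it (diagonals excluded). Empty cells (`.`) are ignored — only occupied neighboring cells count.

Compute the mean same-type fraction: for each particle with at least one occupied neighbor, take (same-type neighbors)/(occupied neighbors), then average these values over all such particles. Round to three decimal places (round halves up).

Row 1: (1,1)B 0/1 · (1,3)A 1/2 · (1,4)B 1/2
Row 2: (2,1)A 1/3 · (2,2)A 2/3 · (2,3)A 2/4 · (2,4)B 1/3
Row 3: (3,1)B 2/3 · (3,2)B 3/4 · (3,3)B 1/3 · (3,4)A 1/3
Row 4: (4,1)B 2/3 · (4,2)B 3/3 · (4,4)A 1/1
Row 5: (5,1)A 0/2 · (5,2)B 2/3 · (5,3)B 1/1
Sum over 17 particles: 0/1 + 1/2 + 1/2 + 1/3 + 2/3 + 2/4 + 1/3 + 2/3 + 3/4 + 1/3 + 1/3 + 2/3 + 3/3 + 1/1 + 0/2 + 2/3 + 1/1 = 37/4; mean = 37/4 ÷ 17 = 37/68 = 0.544117… → 0.544.

0.544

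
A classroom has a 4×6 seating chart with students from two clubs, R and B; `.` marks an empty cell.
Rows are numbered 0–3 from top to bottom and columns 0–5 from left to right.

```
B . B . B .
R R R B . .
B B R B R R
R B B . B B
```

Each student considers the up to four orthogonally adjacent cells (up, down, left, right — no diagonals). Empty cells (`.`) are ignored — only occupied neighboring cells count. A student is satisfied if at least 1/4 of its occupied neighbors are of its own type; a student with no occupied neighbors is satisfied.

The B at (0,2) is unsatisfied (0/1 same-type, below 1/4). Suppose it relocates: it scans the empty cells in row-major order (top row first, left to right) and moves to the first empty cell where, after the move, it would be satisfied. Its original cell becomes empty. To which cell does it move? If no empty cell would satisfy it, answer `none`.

(0,1)

Vacating (0,2). Empty cells in order:
  (0,1): 1/2 same-type → satisfied — stop here.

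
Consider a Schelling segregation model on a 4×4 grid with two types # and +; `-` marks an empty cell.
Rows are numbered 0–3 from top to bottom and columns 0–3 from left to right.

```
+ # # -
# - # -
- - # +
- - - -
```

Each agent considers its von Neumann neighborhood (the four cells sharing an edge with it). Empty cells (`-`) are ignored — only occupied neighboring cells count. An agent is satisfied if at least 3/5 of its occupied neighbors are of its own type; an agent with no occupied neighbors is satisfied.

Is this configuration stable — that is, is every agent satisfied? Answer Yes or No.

(0,0)+ 0/2 unhappy
(0,1)# 1/2 unhappy
(0,2)# 2/2 ok
(1,0)# 0/1 unhappy
(1,2)# 2/2 ok
(2,2)# 1/2 unhappy
(2,3)+ 0/1 unhappy
For instance (0,0) has only 0/2 same-type neighbors, below 3/5.

No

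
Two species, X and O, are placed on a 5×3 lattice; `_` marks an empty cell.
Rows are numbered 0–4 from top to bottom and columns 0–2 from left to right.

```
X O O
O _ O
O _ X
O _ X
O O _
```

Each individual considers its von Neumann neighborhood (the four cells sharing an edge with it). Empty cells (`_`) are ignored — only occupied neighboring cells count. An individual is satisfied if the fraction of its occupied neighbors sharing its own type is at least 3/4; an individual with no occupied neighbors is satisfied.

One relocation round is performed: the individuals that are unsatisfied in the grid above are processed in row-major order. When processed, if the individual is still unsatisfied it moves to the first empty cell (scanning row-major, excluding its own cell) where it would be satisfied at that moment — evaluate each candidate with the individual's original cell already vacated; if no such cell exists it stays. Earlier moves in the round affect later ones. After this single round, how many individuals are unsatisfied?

Initially unsatisfied (in order): (0,0), (0,1), (1,0), (1,2), (2,2).
  (0,0): no empty cell satisfies it; stays.
  (0,1) → (1,1).
  (1,0): no empty cell satisfies it; stays.
  (1,2): no empty cell satisfies it; stays.
  (2,2): no empty cell satisfies it; stays.
Resulting grid:
X _ O
O O O
O _ X
O _ X
O O _
Unsatisfied now: (0,0), (1,0), (1,2), (2,2).

4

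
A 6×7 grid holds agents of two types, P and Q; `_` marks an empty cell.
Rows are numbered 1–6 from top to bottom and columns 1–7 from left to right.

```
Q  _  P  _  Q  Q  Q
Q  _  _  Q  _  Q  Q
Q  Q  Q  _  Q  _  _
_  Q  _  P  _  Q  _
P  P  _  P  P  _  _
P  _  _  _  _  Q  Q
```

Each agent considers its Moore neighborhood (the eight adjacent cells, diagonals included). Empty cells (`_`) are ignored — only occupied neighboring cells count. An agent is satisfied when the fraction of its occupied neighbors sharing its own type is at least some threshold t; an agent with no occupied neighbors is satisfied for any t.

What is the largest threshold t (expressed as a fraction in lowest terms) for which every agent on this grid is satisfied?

(1,1)Q 1/1
(1,3)P 0/1
(1,5)Q 3/3
(1,6)Q 4/4
(1,7)Q 3/3
(2,1)Q 3/3
(2,4)Q 3/4
(2,6)Q 5/5
(2,7)Q 3/3
(3,1)Q 3/3
(3,2)Q 4/4
(3,3)Q 3/4
(3,5)Q 3/4
(4,2)Q 3/5
(4,4)P 2/4
(4,6)Q 1/2
(5,1)P 2/3
(5,2)P 2/3
(5,4)P 2/2
(5,5)P 2/4
(6,1)P 2/2
(6,6)Q 1/2
(6,7)Q 1/1
The smallest same-type fraction is 0/1 at (1,3), which reduces to 0/1. Any threshold above that leaves this agent unsatisfied.

0/1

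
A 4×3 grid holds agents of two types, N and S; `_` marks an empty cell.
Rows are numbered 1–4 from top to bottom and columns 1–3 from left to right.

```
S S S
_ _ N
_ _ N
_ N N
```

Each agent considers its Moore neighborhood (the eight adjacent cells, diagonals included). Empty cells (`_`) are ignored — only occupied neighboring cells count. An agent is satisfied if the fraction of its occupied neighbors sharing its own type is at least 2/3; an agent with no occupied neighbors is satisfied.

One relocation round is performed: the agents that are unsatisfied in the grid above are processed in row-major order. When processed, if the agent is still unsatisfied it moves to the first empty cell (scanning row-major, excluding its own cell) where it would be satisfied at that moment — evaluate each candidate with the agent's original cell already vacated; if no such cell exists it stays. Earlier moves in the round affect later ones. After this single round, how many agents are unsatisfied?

Initially unsatisfied (in order): (1,3), (2,3).
  (1,3) → (2,1).
  (2,3) → (3,2).
Resulting grid:
S S _
S _ _
_ N N
_ N N
All satisfied now.

0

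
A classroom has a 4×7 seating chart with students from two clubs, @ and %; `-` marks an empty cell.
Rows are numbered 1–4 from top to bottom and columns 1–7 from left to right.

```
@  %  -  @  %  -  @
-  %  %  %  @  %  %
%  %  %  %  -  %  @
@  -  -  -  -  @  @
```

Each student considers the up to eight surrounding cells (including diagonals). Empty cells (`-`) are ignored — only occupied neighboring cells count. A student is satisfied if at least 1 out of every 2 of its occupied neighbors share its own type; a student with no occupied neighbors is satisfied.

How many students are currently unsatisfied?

(1,1)@ 0/2 unhappy
(1,2)% 2/3 ok
(1,4)@ 1/4 unhappy
(1,5)% 2/4 ok
(1,7)@ 0/2 unhappy
(2,2)% 5/6 ok
(2,3)% 6/7 ok
(2,4)% 4/6 ok
(2,5)@ 1/6 unhappy
(2,6)% 3/6 ok
(2,7)% 2/4 ok
(3,1)% 2/3 ok
(3,2)% 4/5 ok
(3,3)% 5/5 ok
(3,4)% 3/4 ok
(3,6)% 2/6 unhappy
(3,7)@ 2/5 unhappy
(4,1)@ 0/2 unhappy
(4,6)@ 2/3 ok
(4,7)@ 2/3 ok
Unsatisfied: (1,1), (1,4), (1,7), (2,5), (3,6), (3,7), (4,1) — 7 in total.

7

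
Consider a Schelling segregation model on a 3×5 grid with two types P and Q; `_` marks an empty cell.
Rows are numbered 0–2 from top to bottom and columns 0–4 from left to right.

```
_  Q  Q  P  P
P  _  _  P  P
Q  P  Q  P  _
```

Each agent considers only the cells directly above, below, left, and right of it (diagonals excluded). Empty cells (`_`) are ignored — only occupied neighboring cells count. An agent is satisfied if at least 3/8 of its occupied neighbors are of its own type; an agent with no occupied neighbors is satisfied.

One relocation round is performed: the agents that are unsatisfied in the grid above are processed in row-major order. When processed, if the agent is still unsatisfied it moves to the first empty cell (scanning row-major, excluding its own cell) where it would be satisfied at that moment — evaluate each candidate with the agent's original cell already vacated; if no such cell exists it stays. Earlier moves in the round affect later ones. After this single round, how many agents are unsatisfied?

1

Initially unsatisfied (in order): (1,0), (2,0), (2,1), (2,2).
  (1,0) → (1,1).
  (2,0) → (0,0).
  (2,1): now satisfied by earlier moves; stays.
  (2,2) → (1,0).
Resulting grid:
Q Q Q P P
Q P _ P P
_ P _ P _
Unsatisfied now: (1,1).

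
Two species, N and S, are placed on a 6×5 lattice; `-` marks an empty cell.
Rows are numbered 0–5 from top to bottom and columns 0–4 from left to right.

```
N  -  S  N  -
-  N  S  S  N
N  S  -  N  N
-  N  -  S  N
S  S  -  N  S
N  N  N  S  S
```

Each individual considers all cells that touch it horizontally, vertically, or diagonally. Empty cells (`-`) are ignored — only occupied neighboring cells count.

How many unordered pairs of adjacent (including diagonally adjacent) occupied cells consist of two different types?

Scan each occupied cell's neighbors to the right and below (and the two forward diagonals) so each pair is counted once.
Row 0: N(0,0)–N(1,1)= S(0,2)–N(0,3)≠ S(0,2)–S(1,2)= S(0,2)–S(1,3)= S(0,2)–N(1,1)≠ N(0,3)–S(1,3)≠ N(0,3)–N(1,4)= N(0,3)–S(1,2)≠  → 4/8 unlike.
Row 1: N(1,1)–S(1,2)≠ N(1,1)–S(2,1)≠ N(1,1)–N(2,0)= S(1,2)–S(1,3)= S(1,2)–N(2,3)≠ S(1,2)–S(2,1)= S(1,3)–N(1,4)≠ S(1,3)–N(2,3)≠ S(1,3)–N(2,4)≠ N(1,4)–N(2,4)= N(1,4)–N(2,3)=  → 6/11 unlike.
Row 2: N(2,0)–S(2,1)≠ N(2,0)–N(3,1)= S(2,1)–N(3,1)≠ N(2,3)–N(2,4)= N(2,3)–S(3,3)≠ N(2,3)–N(3,4)= N(2,4)–N(3,4)= N(2,4)–S(3,3)≠  → 4/8 unlike.
Row 3: N(3,1)–S(4,1)≠ N(3,1)–S(4,0)≠ S(3,3)–N(3,4)≠ S(3,3)–N(4,3)≠ S(3,3)–S(4,4)= N(3,4)–S(4,4)≠ N(3,4)–N(4,3)=  → 5/7 unlike.
Row 4: S(4,0)–S(4,1)= S(4,0)–N(5,0)≠ S(4,0)–N(5,1)≠ S(4,1)–N(5,1)≠ S(4,1)–N(5,2)≠ S(4,1)–N(5,0)≠ N(4,3)–S(4,4)≠ N(4,3)–S(5,3)≠ N(4,3)–S(5,4)≠ N(4,3)–N(5,2)= S(4,4)–S(5,4)= S(4,4)–S(5,3)=  → 8/12 unlike.
Row 5: N(5,0)–N(5,1)= N(5,1)–N(5,2)= N(5,2)–S(5,3)≠ S(5,3)–S(5,4)=  → 1/4 unlike.
Total adjacent occupied pairs: 50; unlike-type pairs: 28.

28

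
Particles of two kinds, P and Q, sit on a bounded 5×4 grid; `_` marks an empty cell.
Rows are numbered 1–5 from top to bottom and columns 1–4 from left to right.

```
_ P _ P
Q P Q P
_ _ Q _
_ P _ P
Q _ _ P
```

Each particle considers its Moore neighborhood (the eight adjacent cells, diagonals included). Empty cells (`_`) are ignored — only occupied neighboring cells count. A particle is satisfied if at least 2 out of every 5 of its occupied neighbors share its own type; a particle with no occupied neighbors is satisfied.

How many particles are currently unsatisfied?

Row 1: (1,2)P 1/3 unhappy · (1,4)P 1/2 ok
Row 2: (2,1)Q 0/2 unhappy · (2,2)P 1/4 unhappy · (2,3)Q 1/5 unhappy · (2,4)P 1/3 unhappy
Row 3: (3,3)Q 1/5 unhappy
Row 4: (4,2)P 0/2 unhappy · (4,4)P 1/2 ok
Row 5: (5,1)Q 0/1 unhappy · (5,4)P 1/1 ok
Unsatisfied: (1,2), (2,1), (2,2), (2,3), (2,4), (3,3), (4,2), (5,1) — 8 in total.

8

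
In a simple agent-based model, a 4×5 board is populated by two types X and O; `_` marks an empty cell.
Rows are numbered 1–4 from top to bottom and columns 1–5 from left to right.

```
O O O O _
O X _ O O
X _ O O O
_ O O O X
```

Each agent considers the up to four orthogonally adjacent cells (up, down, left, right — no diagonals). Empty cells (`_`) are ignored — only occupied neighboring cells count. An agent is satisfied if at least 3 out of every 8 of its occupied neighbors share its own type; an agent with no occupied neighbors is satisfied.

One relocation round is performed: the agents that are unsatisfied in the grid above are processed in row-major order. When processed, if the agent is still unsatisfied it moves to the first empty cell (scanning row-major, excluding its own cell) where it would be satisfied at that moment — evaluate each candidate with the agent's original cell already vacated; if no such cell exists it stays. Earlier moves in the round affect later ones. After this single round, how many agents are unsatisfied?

Initially unsatisfied (in order): (2,1), (2,2), (3,1), (4,5).
  (2,1) → (1,5).
  (2,2) → (2,1).
  (3,1): now satisfied by earlier moves; stays.
  (4,5) → (2,2).
Resulting grid:
O O O O O
X X _ O O
X _ O O O
_ O O O _
All satisfied now.

0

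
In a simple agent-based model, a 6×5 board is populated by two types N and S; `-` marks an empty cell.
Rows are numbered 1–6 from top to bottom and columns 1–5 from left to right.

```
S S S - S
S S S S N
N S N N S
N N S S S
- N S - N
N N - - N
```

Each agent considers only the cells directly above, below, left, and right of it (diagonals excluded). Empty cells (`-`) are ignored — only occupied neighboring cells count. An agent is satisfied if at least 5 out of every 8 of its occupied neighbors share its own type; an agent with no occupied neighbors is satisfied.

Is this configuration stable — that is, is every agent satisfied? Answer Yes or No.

No

Row 1: (1,1)S 2/2 ✓ · (1,2)S 3/3 ✓ · (1,3)S 2/2 ✓ · (1,5)S 0/1 ✗
Row 2: (2,1)S 2/3 ✓ · (2,2)S 4/4 ✓ · (2,3)S 3/4 ✓ · (2,4)S 1/3 ✗ · (2,5)N 0/3 ✗
Row 3: (3,1)N 1/3 ✗ · (3,2)S 1/4 ✗ · (3,3)N 1/4 ✗ · (3,4)N 1/4 ✗ · (3,5)S 1/3 ✗
Row 4: (4,1)N 2/2 ✓ · (4,2)N 2/4 ✗ · (4,3)S 2/4 ✗ · (4,4)S 2/3 ✓ · (4,5)S 2/3 ✓
Row 5: (5,2)N 2/3 ✓ · (5,3)S 1/2 ✗ · (5,5)N 1/2 ✗
Row 6: (6,1)N 1/1 ✓ · (6,2)N 2/2 ✓ · (6,5)N 1/1 ✓
For instance (1,5) has only 0/1 same-type neighbors, below 5/8.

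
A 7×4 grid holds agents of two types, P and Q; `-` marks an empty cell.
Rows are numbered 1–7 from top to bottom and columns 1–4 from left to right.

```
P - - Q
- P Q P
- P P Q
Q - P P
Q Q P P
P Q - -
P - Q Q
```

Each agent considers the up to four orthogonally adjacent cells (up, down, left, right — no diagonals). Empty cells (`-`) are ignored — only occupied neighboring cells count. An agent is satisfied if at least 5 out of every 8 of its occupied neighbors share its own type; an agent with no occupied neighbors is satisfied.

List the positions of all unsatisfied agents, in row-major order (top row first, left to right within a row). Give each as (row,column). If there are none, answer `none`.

Row 1: (1,1)P 0/0 ✓ · (1,4)Q 0/1 ✗
Row 2: (2,2)P 1/2 ✗ · (2,3)Q 0/3 ✗ · (2,4)P 0/3 ✗
Row 3: (3,2)P 2/2 ✓ · (3,3)P 2/4 ✗ · (3,4)Q 0/3 ✗
Row 4: (4,1)Q 1/1 ✓ · (4,3)P 3/3 ✓ · (4,4)P 2/3 ✓
Row 5: (5,1)Q 2/3 ✓ · (5,2)Q 2/3 ✓ · (5,3)P 2/3 ✓ · (5,4)P 2/2 ✓
Row 6: (6,1)P 1/3 ✗ · (6,2)Q 1/2 ✗
Row 7: (7,1)P 1/1 ✓ · (7,3)Q 1/1 ✓ · (7,4)Q 1/1 ✓

(1,4), (2,2), (2,3), (2,4), (3,3), (3,4), (6,1), (6,2)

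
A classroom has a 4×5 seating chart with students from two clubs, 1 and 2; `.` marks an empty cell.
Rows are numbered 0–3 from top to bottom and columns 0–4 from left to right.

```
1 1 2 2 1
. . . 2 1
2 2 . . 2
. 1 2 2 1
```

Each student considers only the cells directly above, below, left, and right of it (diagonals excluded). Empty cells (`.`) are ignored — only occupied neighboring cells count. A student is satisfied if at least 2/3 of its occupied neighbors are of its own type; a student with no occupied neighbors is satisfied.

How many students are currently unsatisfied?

(0,0)1 1/1 ok
(0,1)1 1/2 unhappy
(0,2)2 1/2 unhappy
(0,3)2 2/3 ok
(0,4)1 1/2 unhappy
(1,3)2 1/2 unhappy
(1,4)1 1/3 unhappy
(2,0)2 1/1 ok
(2,1)2 1/2 unhappy
(2,4)2 0/2 unhappy
(3,1)1 0/2 unhappy
(3,2)2 1/2 unhappy
(3,3)2 1/2 unhappy
(3,4)1 0/2 unhappy
Unsatisfied: (0,1), (0,2), (0,4), (1,3), (1,4), (2,1), (2,4), (3,1), (3,2), (3,3), (3,4) — 11 in total.

11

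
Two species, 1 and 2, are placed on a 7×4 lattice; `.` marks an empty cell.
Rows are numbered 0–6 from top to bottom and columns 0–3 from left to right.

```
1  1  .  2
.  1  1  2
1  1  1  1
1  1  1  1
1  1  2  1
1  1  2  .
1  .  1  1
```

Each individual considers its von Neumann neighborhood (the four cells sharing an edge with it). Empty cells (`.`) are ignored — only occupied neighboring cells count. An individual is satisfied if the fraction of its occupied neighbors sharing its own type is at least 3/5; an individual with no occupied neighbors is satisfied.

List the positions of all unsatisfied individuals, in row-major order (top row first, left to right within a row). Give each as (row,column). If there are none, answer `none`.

(1,3), (4,2), (4,3), (5,2), (6,2)

(0,0)1 1/1 ✓
(0,1)1 2/2 ✓
(0,3)2 1/1 ✓
(1,1)1 3/3 ✓
(1,2)1 2/3 ✓
(1,3)2 1/3 ✗
(2,0)1 2/2 ✓
(2,1)1 4/4 ✓
(2,2)1 4/4 ✓
(2,3)1 2/3 ✓
(3,0)1 3/3 ✓
(3,1)1 4/4 ✓
(3,2)1 3/4 ✓
(3,3)1 3/3 ✓
(4,0)1 3/3 ✓
(4,1)1 3/4 ✓
(4,2)2 1/4 ✗
(4,3)1 1/2 ✗
(5,0)1 3/3 ✓
(5,1)1 2/3 ✓
(5,2)2 1/3 ✗
(6,0)1 1/1 ✓
(6,2)1 1/2 ✗
(6,3)1 1/1 ✓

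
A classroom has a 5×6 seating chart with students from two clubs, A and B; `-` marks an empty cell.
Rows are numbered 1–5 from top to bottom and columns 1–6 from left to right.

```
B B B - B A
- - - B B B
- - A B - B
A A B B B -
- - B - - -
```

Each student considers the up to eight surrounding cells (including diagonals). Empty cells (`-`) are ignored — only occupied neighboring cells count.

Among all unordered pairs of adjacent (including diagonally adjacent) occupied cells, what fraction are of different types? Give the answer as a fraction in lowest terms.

Scan each occupied cell's neighbors to the right and below (and the two forward diagonals) so each pair is counted once.
Row 1: B(1,1)–B(1,2)= B(1,2)–B(1,3)= B(1,3)–B(2,4)= B(1,5)–A(1,6)≠ B(1,5)–B(2,5)= B(1,5)–B(2,6)= B(1,5)–B(2,4)= A(1,6)–B(2,6)≠ A(1,6)–B(2,5)≠  → 3/9 unlike.
Row 2: B(2,4)–B(2,5)= B(2,4)–B(3,4)= B(2,4)–A(3,3)≠ B(2,5)–B(2,6)= B(2,5)–B(3,6)= B(2,5)–B(3,4)= B(2,6)–B(3,6)=  → 1/7 unlike.
Row 3: A(3,3)–B(3,4)≠ A(3,3)–B(4,3)≠ A(3,3)–B(4,4)≠ A(3,3)–A(4,2)= B(3,4)–B(4,4)= B(3,4)–B(4,5)= B(3,4)–B(4,3)= B(3,6)–B(4,5)=  → 3/8 unlike.
Row 4: A(4,1)–A(4,2)= A(4,2)–B(4,3)≠ A(4,2)–B(5,3)≠ B(4,3)–B(4,4)= B(4,3)–B(5,3)= B(4,4)–B(4,5)= B(4,4)–B(5,3)=  → 2/7 unlike.
Total adjacent occupied pairs: 31; unlike-type pairs: 9.
9/31 is already in lowest terms.

9/31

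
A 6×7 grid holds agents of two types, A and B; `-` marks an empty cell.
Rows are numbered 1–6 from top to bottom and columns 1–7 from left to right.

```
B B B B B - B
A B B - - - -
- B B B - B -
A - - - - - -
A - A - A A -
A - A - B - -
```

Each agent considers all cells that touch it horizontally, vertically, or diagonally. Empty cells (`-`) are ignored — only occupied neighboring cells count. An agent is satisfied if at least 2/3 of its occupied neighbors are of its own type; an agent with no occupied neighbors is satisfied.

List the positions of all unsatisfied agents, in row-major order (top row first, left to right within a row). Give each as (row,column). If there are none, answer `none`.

(2,1), (3,2), (4,1), (5,5), (5,6), (6,5)

(1,1)B 2/3 ✓
(1,2)B 4/5 ✓
(1,3)B 4/4 ✓
(1,4)B 3/3 ✓
(1,5)B 1/1 ✓
(1,7)B 0/0 ✓
(2,1)A 0/4 ✗
(2,2)B 6/7 ✓
(2,3)B 7/7 ✓
(3,2)B 3/5 ✗
(3,3)B 4/4 ✓
(3,4)B 2/2 ✓
(3,6)B 0/0 ✓
(4,1)A 1/2 ✗
(5,1)A 2/2 ✓
(5,3)A 1/1 ✓
(5,5)A 1/2 ✗
(5,6)A 1/2 ✗
(6,1)A 1/1 ✓
(6,3)A 1/1 ✓
(6,5)B 0/2 ✗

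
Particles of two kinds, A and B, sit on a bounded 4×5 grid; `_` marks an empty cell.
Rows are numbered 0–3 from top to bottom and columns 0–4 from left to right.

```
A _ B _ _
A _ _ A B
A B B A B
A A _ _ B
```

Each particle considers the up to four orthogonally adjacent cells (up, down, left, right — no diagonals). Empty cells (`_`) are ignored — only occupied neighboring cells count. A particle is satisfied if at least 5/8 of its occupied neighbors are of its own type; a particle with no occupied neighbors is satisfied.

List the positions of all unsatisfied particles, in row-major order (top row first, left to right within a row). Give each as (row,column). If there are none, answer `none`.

Row 0: (0,0)A 1/1 ok · (0,2)B 0/0 ok
Row 1: (1,0)A 2/2 ok · (1,3)A 1/2 unhappy · (1,4)B 1/2 unhappy
Row 2: (2,0)A 2/3 ok · (2,1)B 1/3 unhappy · (2,2)B 1/2 unhappy · (2,3)A 1/3 unhappy · (2,4)B 2/3 ok
Row 3: (3,0)A 2/2 ok · (3,1)A 1/2 unhappy · (3,4)B 1/1 ok

(1,3), (1,4), (2,1), (2,2), (2,3), (3,1)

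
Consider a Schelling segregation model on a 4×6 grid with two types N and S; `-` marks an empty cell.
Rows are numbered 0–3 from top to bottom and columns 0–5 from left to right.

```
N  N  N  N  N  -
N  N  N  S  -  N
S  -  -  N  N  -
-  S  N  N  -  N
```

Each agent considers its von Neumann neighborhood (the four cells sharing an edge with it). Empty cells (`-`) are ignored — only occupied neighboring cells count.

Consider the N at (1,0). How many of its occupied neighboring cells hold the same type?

Occupied neighbors of (1,0): (0,0)=N, (2,0)=S, (1,1)=N.
Same type (N): 2 of 3.

2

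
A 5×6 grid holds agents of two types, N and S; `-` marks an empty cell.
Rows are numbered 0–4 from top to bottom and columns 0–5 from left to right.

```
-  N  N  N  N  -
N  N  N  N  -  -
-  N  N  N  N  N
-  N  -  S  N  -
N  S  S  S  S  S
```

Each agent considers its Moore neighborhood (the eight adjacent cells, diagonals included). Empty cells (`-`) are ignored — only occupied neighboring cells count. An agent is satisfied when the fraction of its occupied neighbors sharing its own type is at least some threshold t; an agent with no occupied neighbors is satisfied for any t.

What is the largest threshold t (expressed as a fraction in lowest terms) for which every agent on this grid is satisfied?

(0,1)N 4/4
(0,2)N 5/5
(0,3)N 4/4
(0,4)N 2/2
(1,0)N 3/3
(1,1)N 6/6
(1,2)N 8/8
(1,3)N 7/7
(2,1)N 5/5
(2,2)N 6/7
(2,3)N 5/6
(2,4)N 4/5
(2,5)N 2/2
(3,1)N 3/5
(3,3)S 3/7
(3,4)N 3/7
(4,0)N 1/2
(4,1)S 1/3
(4,2)S 3/4
(4,3)S 3/4
(4,4)S 3/4
(4,5)S 1/2
The smallest same-type fraction is 1/3 at (4,1), which reduces to 1/3. Any threshold above that leaves this agent unsatisfied.

1/3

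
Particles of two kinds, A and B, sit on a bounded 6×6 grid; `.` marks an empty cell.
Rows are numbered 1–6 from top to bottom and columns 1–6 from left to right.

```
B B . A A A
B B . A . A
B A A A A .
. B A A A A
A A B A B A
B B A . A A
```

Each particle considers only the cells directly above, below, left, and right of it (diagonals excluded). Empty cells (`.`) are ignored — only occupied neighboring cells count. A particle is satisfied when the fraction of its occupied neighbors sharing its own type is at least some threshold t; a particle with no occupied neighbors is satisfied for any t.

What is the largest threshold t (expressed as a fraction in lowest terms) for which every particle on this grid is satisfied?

Row 1: (1,1)B 2/2 · (1,2)B 2/2 · (1,4)A 2/2 · (1,5)A 2/2 · (1,6)A 2/2
Row 2: (2,1)B 3/3 · (2,2)B 2/3 · (2,4)A 2/2 · (2,6)A 1/1
Row 3: (3,1)B 1/2 · (3,2)A 1/4 · (3,3)A 3/3 · (3,4)A 4/4 · (3,5)A 2/2
Row 4: (4,2)B 0/3 · (4,3)A 2/4 · (4,4)A 4/4 · (4,5)A 3/4 · (4,6)A 2/2
Row 5: (5,1)A 1/2 · (5,2)A 1/4 · (5,3)B 0/4 · (5,4)A 1/3 · (5,5)B 0/4 · (5,6)A 2/3
Row 6: (6,1)B 1/2 · (6,2)B 1/3 · (6,3)A 0/2 · (6,5)A 1/2 · (6,6)A 2/2
The smallest same-type fraction is 0/3 at (4,2), which reduces to 0/1. Any threshold above that leaves this particle unsatisfied.

0/1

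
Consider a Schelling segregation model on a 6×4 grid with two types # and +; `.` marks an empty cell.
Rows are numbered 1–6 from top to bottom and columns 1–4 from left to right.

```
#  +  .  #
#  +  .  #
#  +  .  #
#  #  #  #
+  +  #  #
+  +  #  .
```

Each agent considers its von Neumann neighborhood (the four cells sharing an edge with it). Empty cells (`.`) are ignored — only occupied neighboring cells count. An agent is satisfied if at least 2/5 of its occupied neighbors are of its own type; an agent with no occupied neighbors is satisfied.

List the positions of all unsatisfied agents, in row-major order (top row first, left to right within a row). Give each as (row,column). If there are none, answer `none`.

(3,2)

(1,1)# 1/2 ok
(1,2)+ 1/2 ok
(1,4)# 1/1 ok
(2,1)# 2/3 ok
(2,2)+ 2/3 ok
(2,4)# 2/2 ok
(3,1)# 2/3 ok
(3,2)+ 1/3 unhappy
(3,4)# 2/2 ok
(4,1)# 2/3 ok
(4,2)# 2/4 ok
(4,3)# 3/3 ok
(4,4)# 3/3 ok
(5,1)+ 2/3 ok
(5,2)+ 2/4 ok
(5,3)# 3/4 ok
(5,4)# 2/2 ok
(6,1)+ 2/2 ok
(6,2)+ 2/3 ok
(6,3)# 1/2 ok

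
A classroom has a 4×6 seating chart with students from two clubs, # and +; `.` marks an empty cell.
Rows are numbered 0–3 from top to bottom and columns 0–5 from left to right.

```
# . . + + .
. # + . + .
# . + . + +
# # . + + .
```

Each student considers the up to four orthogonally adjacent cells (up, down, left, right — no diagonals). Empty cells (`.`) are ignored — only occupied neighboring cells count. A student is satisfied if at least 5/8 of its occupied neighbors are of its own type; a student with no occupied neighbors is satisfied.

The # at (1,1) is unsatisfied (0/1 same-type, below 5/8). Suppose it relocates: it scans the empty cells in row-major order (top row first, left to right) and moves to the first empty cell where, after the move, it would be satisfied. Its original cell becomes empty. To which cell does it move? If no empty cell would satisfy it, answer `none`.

Vacating (1,1). Empty cells in order:
  (0,1): 1/1 same-type → satisfied — stop here.

(0,1)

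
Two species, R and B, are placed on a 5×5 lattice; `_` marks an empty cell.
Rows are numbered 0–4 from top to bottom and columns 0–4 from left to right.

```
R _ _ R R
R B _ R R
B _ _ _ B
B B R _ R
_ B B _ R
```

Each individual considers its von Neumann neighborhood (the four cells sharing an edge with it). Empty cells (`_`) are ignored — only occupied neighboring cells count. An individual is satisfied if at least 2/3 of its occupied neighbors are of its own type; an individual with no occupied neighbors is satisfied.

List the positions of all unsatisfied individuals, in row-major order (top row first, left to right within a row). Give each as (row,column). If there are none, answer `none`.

(0,0)R 1/1 ok
(0,3)R 2/2 ok
(0,4)R 2/2 ok
(1,0)R 1/3 unhappy
(1,1)B 0/1 unhappy
(1,3)R 2/2 ok
(1,4)R 2/3 ok
(2,0)B 1/2 unhappy
(2,4)B 0/2 unhappy
(3,0)B 2/2 ok
(3,1)B 2/3 ok
(3,2)R 0/2 unhappy
(3,4)R 1/2 unhappy
(4,1)B 2/2 ok
(4,2)B 1/2 unhappy
(4,4)R 1/1 ok

(1,0), (1,1), (2,0), (2,4), (3,2), (3,4), (4,2)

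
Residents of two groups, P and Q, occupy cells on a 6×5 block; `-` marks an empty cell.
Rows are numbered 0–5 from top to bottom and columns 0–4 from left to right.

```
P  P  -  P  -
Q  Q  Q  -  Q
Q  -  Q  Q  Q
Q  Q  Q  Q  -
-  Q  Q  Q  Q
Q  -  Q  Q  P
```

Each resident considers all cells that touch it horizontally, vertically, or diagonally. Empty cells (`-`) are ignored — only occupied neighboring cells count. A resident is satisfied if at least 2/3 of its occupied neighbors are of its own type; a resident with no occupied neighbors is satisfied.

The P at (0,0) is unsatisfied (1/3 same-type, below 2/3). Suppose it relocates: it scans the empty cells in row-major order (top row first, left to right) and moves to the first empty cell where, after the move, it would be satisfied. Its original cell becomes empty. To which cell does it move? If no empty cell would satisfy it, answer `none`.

Vacating (0,0). Empty cells in order:
  (0,2): 2/4 same-type → still unsatisfied.
  (0,4): 1/2 same-type → still unsatisfied.
  (1,3): 1/6 same-type → still unsatisfied.
  (2,1): 0/8 same-type → still unsatisfied.
  (3,4): 0/5 same-type → still unsatisfied.
  (4,0): 0/4 same-type → still unsatisfied.
  (5,1): 0/4 same-type → still unsatisfied.

none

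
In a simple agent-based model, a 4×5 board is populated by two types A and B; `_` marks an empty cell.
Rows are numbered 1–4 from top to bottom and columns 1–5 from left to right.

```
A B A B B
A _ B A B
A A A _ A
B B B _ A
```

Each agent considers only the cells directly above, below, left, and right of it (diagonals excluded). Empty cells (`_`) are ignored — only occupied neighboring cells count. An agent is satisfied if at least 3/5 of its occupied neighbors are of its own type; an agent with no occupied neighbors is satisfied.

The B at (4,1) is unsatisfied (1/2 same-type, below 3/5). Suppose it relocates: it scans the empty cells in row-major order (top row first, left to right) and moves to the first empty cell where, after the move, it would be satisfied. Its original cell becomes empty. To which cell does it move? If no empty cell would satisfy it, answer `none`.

none

Vacating (4,1). Empty cells in order:
  (2,2): 2/4 same-type → still unsatisfied.
  (3,4): 0/3 same-type → still unsatisfied.
  (4,4): 1/2 same-type → still unsatisfied.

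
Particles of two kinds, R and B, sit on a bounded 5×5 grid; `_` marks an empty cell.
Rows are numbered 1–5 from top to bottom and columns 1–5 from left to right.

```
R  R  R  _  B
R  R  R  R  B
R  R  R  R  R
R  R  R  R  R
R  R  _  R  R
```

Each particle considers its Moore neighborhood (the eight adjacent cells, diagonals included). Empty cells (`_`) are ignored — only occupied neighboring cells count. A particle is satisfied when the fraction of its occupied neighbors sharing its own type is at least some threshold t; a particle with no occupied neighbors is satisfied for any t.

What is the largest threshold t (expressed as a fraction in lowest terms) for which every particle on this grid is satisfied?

Row 1: (1,1)R 3/3 · (1,2)R 5/5 · (1,3)R 4/4 · (1,5)B 1/2
Row 2: (2,1)R 5/5 · (2,2)R 8/8 · (2,3)R 7/7 · (2,4)R 5/7 · (2,5)B 1/4
Row 3: (3,1)R 5/5 · (3,2)R 8/8 · (3,3)R 8/8 · (3,4)R 7/8 · (3,5)R 4/5
Row 4: (4,1)R 5/5 · (4,2)R 7/7 · (4,3)R 7/7 · (4,4)R 7/7 · (4,5)R 5/5
Row 5: (5,1)R 3/3 · (5,2)R 4/4 · (5,4)R 4/4 · (5,5)R 3/3
The smallest same-type fraction is 1/4 at (2,5), which reduces to 1/4. Any threshold above that leaves this particle unsatisfied.

1/4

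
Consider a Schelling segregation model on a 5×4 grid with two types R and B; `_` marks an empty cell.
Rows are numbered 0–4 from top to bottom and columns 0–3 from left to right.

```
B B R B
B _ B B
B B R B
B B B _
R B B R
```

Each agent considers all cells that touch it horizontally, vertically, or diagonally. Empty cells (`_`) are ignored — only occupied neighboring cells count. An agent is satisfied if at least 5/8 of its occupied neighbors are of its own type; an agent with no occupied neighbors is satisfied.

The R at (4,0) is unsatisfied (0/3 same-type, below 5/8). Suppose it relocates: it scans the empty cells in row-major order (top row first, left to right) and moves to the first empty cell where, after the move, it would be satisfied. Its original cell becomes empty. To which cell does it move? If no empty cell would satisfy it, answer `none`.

none

Vacating (4,0). Empty cells in order:
  (1,1): 2/8 same-type → still unsatisfied.
  (3,3): 2/5 same-type → still unsatisfied.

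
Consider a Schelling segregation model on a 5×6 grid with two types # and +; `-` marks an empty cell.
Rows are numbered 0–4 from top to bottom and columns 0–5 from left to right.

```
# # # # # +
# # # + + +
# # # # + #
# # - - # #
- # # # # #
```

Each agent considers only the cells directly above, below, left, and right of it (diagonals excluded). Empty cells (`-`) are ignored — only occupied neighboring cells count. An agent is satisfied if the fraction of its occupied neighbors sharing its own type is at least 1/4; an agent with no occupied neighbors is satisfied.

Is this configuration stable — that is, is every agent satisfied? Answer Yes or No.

Yes

(0,0)# 2/2 satisfied
(0,1)# 3/3 satisfied
(0,2)# 3/3 satisfied
(0,3)# 2/3 satisfied
(0,4)# 1/3 satisfied
(0,5)+ 1/2 satisfied
(1,0)# 3/3 satisfied
(1,1)# 4/4 satisfied
(1,2)# 3/4 satisfied
(1,3)+ 1/4 satisfied
(1,4)+ 3/4 satisfied
(1,5)+ 2/3 satisfied
(2,0)# 3/3 satisfied
(2,1)# 4/4 satisfied
(2,2)# 3/3 satisfied
(2,3)# 1/3 satisfied
(2,4)+ 1/4 satisfied
(2,5)# 1/3 satisfied
(3,0)# 2/2 satisfied
(3,1)# 3/3 satisfied
(3,4)# 2/3 satisfied
(3,5)# 3/3 satisfied
(4,1)# 2/2 satisfied
(4,2)# 2/2 satisfied
(4,3)# 2/2 satisfied
(4,4)# 3/3 satisfied
(4,5)# 2/2 satisfied
All meet the threshold, so the configuration is stable.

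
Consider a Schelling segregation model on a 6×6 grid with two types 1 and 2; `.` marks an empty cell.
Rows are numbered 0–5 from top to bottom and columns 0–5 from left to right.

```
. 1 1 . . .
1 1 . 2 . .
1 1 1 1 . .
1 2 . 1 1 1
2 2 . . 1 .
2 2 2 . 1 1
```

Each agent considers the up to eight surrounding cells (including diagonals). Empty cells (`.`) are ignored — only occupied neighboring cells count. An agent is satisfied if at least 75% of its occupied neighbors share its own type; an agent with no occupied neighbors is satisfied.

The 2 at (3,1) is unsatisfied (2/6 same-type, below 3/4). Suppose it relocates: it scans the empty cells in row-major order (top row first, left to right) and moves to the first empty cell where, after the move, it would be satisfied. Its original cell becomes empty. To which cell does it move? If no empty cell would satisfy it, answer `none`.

Vacating (3,1). Empty cells in order:
  (0,0): 0/3 same-type → still unsatisfied.
  (0,3): 1/2 same-type → still unsatisfied.
  (0,4): 1/1 same-type → satisfied — stop here.

(0,4)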